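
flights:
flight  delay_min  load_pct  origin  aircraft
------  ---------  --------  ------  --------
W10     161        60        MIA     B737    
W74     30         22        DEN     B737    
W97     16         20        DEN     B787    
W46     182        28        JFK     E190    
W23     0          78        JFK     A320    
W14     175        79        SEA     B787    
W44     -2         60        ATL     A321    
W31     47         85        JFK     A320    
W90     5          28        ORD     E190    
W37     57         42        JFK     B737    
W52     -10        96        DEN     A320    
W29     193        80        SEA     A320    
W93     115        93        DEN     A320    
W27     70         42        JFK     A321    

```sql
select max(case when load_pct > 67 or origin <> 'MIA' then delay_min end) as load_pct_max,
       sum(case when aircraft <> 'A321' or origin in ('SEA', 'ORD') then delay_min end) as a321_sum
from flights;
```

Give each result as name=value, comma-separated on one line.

load_pct_max=193, a321_sum=971

[load_pct_max: load_pct > 67 or origin <> 'MIA']
flight=W10: ✗
flight=W74: ✓ → 30
flight=W97: ✓ → 16
flight=W46: ✓ → 182
flight=W23: ✓ → 0
flight=W14: ✓ → 175
flight=W44: ✓ → -2
flight=W31: ✓ → 47
flight=W90: ✓ → 5
flight=W37: ✓ → 57
flight=W52: ✓ → -10
flight=W29: ✓ → 193
flight=W93: ✓ → 115
flight=W27: ✓ → 70
load_pct_max = MAX(30, 16, 182, 0, 175, -2, 47, 5, 57, -10, 193, 115, 70) = 193
—
[a321_sum: aircraft <> 'A321' or origin in ('SEA', 'ORD')]
flight=W10: ✓ → 161
flight=W74: ✓ → 30
flight=W97: ✓ → 16
flight=W46: ✓ → 182
flight=W23: ✓ → 0
flight=W14: ✓ → 175
flight=W44: ✗
flight=W31: ✓ → 47
flight=W90: ✓ → 5
flight=W37: ✓ → 57
flight=W52: ✓ → -10
flight=W29: ✓ → 193
flight=W93: ✓ → 115
flight=W27: ✗
a321_sum = 161 + 30 + 16 + 182 + 175 + 47 + 5 + 57 + -10 + 193 + 115 = 971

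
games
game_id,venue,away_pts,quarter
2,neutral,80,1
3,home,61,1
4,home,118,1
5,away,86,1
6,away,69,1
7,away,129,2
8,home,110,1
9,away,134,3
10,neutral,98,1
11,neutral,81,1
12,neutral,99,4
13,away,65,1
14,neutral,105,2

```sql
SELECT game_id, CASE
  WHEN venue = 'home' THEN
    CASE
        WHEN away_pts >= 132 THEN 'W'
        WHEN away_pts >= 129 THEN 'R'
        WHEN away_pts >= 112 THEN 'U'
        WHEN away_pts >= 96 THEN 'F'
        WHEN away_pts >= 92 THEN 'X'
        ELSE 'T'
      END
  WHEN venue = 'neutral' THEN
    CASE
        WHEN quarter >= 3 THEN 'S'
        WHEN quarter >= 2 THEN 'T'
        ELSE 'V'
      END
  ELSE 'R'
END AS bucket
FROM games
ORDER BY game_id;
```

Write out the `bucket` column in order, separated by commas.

game_id=2: venue='neutral' → inner[ELSE] → V
game_id=3: venue='home' → inner[ELSE] → T
game_id=4: venue='home' → inner[away_pts >= 112] → U
game_id=5: venue='away' → outer ELSE → R
game_id=6: venue='away' → outer ELSE → R
game_id=7: venue='away' → outer ELSE → R
game_id=8: venue='home' → inner[away_pts >= 96] → F
game_id=9: venue='away' → outer ELSE → R
game_id=10: venue='neutral' → inner[ELSE] → V
game_id=11: venue='neutral' → inner[ELSE] → V
game_id=12: venue='neutral' → inner[quarter >= 3] → S
game_id=13: venue='away' → outer ELSE → R
game_id=14: venue='neutral' → inner[quarter >= 2] → T

V, T, U, R, R, R, F, R, V, V, S, R, T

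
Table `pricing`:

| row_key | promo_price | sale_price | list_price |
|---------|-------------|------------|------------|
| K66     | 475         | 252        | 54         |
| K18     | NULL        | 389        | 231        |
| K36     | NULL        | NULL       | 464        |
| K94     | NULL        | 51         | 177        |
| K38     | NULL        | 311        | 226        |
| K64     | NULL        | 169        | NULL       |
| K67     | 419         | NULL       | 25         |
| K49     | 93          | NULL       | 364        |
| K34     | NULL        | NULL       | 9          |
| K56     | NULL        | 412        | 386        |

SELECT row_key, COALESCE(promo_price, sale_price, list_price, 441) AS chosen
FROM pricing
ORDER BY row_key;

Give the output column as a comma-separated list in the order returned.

row_key=K18: promo_price=NULL, sale_price=389 → 389
row_key=K34: promo_price=NULL, sale_price=NULL, list_price=9 → 9
row_key=K36: promo_price=NULL, sale_price=NULL, list_price=464 → 464
row_key=K38: promo_price=NULL, sale_price=311 → 311
row_key=K49: promo_price=93 → 93
row_key=K56: promo_price=NULL, sale_price=412 → 412
row_key=K64: promo_price=NULL, sale_price=169 → 169
row_key=K66: promo_price=475 → 475
row_key=K67: promo_price=419 → 419
row_key=K94: promo_price=NULL, sale_price=51 → 51

389, 9, 464, 311, 93, 412, 169, 475, 419, 51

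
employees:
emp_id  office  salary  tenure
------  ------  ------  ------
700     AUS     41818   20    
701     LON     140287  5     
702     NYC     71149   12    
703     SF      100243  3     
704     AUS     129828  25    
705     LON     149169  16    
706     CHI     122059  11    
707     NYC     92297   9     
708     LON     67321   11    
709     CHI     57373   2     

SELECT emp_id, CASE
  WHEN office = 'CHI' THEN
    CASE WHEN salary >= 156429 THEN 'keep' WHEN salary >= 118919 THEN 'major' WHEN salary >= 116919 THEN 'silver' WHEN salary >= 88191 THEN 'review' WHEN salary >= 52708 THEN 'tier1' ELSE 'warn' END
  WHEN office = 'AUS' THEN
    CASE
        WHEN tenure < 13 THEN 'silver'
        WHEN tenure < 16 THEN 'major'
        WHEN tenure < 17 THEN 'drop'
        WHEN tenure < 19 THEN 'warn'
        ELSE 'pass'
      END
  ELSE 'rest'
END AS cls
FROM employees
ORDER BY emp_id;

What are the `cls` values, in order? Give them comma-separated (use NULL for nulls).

pass, rest, rest, rest, pass, rest, major, rest, rest, tier1

emp_id=700: office='AUS' → inner[ELSE] → pass
emp_id=701: office='LON' → outer ELSE → rest
emp_id=702: office='NYC' → outer ELSE → rest
emp_id=703: office='SF' → outer ELSE → rest
emp_id=704: office='AUS' → inner[ELSE] → pass
emp_id=705: office='LON' → outer ELSE → rest
emp_id=706: office='CHI' → inner[salary >= 118919] → major
emp_id=707: office='NYC' → outer ELSE → rest
emp_id=708: office='LON' → outer ELSE → rest
emp_id=709: office='CHI' → inner[salary >= 52708] → tier1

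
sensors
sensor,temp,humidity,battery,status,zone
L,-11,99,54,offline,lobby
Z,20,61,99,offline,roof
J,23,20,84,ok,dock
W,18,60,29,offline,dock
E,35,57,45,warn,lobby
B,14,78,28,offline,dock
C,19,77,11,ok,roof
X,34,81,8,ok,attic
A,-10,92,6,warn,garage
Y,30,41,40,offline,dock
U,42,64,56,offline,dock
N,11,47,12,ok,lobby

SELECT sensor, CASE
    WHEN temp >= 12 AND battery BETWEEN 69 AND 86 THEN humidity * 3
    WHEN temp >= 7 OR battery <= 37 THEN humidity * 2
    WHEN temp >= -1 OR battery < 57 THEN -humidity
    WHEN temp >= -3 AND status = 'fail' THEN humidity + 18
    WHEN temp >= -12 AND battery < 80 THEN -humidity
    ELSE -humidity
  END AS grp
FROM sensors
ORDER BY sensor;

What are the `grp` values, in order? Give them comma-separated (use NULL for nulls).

sensor=A: temp >= 7 OR battery <= 37 → 184
sensor=B: temp >= 7 OR battery <= 37 → 156
sensor=C: temp >= 7 OR battery <= 37 → 154
sensor=E: temp >= 7 OR battery <= 37 → 114
sensor=J: temp >= 12 AND battery BETWEEN 69 AND 86 → 60
sensor=L: temp >= -1 OR battery < 57 → -99
sensor=N: temp >= 7 OR battery <= 37 → 94
sensor=U: temp >= 7 OR battery <= 37 → 128
sensor=W: temp >= 7 OR battery <= 37 → 120
sensor=X: temp >= 7 OR battery <= 37 → 162
sensor=Y: temp >= 7 OR battery <= 37 → 82
sensor=Z: temp >= 7 OR battery <= 37 → 122

184, 156, 154, 114, 60, -99, 94, 128, 120, 162, 82, 122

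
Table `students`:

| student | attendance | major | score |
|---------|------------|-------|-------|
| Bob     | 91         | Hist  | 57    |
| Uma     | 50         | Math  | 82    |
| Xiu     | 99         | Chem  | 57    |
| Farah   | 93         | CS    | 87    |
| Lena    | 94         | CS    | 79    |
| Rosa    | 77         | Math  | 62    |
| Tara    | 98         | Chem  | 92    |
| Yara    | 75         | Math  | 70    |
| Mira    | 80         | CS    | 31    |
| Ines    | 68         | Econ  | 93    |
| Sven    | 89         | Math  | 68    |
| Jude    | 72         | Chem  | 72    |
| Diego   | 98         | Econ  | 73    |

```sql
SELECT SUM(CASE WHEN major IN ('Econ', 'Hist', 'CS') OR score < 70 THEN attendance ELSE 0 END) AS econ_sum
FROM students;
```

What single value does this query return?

student=Bob: ✓ → 91
student=Uma: ✗
student=Xiu: ✓ → 99
student=Farah: ✓ → 93
student=Lena: ✓ → 94
student=Rosa: ✓ → 77
student=Tara: ✗
student=Yara: ✗
student=Mira: ✓ → 80
student=Ines: ✓ → 68
student=Sven: ✓ → 89
student=Jude: ✗
student=Diego: ✓ → 98
econ_sum = 91 + 99 + 93 + 94 + 77 + 80 + 68 + 89 + 98 = 789

789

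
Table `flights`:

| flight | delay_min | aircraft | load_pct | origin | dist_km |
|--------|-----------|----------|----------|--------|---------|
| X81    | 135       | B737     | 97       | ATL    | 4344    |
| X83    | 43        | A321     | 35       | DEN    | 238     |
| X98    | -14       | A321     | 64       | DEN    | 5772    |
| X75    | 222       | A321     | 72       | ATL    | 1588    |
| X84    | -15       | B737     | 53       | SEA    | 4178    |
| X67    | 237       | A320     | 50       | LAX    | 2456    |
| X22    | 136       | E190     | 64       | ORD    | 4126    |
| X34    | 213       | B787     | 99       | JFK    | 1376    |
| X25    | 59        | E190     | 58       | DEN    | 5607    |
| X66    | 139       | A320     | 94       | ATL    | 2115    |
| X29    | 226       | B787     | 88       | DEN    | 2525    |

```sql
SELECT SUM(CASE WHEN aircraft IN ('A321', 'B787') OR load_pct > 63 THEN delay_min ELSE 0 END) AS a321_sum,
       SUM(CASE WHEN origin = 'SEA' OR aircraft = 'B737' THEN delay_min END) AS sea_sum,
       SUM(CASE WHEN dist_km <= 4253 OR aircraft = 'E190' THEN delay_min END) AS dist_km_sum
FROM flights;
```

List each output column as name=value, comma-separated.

a321_sum=1100, sea_sum=120, dist_km_sum=1260

[a321_sum: aircraft IN ('A321', 'B787') OR load_pct > 63]
flight=X81: ✓ → 135
flight=X83: ✓ → 43
flight=X98: ✓ → -14
flight=X75: ✓ → 222
flight=X84: ✗
flight=X67: ✗
flight=X22: ✓ → 136
flight=X34: ✓ → 213
flight=X25: ✗
flight=X66: ✓ → 139
flight=X29: ✓ → 226
a321_sum = 135 + 43 + -14 + 222 + 136 + 213 + 139 + 226 = 1100
—
[sea_sum: origin = 'SEA' OR aircraft = 'B737']
flight=X81: ✓ → 135
flight=X83: ✗
flight=X98: ✗
flight=X75: ✗
flight=X84: ✓ → -15
flight=X67: ✗
flight=X22: ✗
flight=X34: ✗
flight=X25: ✗
flight=X66: ✗
flight=X29: ✗
sea_sum = 135 + -15 = 120
—
[dist_km_sum: dist_km <= 4253 OR aircraft = 'E190']
flight=X81: ✗
flight=X83: ✓ → 43
flight=X98: ✗
flight=X75: ✓ → 222
flight=X84: ✓ → -15
flight=X67: ✓ → 237
flight=X22: ✓ → 136
flight=X34: ✓ → 213
flight=X25: ✓ → 59
flight=X66: ✓ → 139
flight=X29: ✓ → 226
dist_km_sum = 43 + 222 + -15 + 237 + 136 + 213 + 59 + 139 + 226 = 1260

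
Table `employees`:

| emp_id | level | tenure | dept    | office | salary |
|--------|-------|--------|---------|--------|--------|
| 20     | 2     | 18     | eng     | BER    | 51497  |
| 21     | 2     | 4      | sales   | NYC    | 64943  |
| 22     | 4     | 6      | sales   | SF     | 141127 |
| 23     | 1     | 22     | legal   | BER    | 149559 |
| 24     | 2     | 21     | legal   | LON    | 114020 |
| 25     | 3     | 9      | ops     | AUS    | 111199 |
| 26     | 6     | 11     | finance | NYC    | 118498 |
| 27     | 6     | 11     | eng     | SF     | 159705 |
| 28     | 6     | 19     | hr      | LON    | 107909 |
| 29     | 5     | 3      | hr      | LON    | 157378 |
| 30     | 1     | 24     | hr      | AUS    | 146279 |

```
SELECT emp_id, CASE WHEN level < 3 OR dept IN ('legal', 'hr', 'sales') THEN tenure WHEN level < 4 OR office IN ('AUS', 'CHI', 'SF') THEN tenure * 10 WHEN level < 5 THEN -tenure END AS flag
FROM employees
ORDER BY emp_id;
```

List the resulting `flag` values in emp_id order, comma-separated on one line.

emp_id=20: level < 3 OR dept IN ('legal', 'hr', 'sales') → 18
emp_id=21: level < 3 OR dept IN ('legal', 'hr', 'sales') → 4
emp_id=22: level < 3 OR dept IN ('legal', 'hr', 'sales') → 6
emp_id=23: level < 3 OR dept IN ('legal', 'hr', 'sales') → 22
emp_id=24: level < 3 OR dept IN ('legal', 'hr', 'sales') → 21
emp_id=25: level < 4 OR office IN ('AUS', 'CHI', 'SF') → 90
emp_id=26: (no match → NULL) → NULL
emp_id=27: level < 4 OR office IN ('AUS', 'CHI', 'SF') → 110
emp_id=28: level < 3 OR dept IN ('legal', 'hr', 'sales') → 19
emp_id=29: level < 3 OR dept IN ('legal', 'hr', 'sales') → 3
emp_id=30: level < 3 OR dept IN ('legal', 'hr', 'sales') → 24

18, 4, 6, 22, 21, 90, NULL, 110, 19, 3, 24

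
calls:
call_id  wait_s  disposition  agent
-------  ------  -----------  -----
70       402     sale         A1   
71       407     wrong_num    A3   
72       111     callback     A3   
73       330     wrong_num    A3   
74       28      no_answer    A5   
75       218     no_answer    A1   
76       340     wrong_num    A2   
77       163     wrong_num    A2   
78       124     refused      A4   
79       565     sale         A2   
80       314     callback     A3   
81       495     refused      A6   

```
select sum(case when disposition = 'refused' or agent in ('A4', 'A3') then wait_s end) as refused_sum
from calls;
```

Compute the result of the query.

call_id=70: ✗
call_id=71: ✓ → 407
call_id=72: ✓ → 111
call_id=73: ✓ → 330
call_id=74: ✗
call_id=75: ✗
call_id=76: ✗
call_id=77: ✗
call_id=78: ✓ → 124
call_id=79: ✗
call_id=80: ✓ → 314
call_id=81: ✓ → 495
refused_sum = 407 + 111 + 330 + 124 + 314 + 495 = 1781

1781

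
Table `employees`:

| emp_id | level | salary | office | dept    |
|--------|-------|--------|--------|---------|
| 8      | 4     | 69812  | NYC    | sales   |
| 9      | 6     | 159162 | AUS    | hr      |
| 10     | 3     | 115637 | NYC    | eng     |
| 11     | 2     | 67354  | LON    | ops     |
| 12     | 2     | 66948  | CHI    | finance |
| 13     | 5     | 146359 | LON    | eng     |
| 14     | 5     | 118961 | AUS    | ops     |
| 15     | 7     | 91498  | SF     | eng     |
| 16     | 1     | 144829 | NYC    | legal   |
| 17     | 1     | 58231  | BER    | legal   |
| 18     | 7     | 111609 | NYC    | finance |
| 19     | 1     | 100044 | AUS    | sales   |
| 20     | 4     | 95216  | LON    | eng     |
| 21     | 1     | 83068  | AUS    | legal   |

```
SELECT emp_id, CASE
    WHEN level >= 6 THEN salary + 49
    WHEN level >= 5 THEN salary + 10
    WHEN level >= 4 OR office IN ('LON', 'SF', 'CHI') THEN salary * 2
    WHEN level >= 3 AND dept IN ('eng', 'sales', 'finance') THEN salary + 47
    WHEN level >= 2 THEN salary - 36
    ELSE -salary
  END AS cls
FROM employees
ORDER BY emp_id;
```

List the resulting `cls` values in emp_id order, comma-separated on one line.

emp_id=8: level >= 4 OR office IN ('LON', 'SF', 'CHI') → 139624
emp_id=9: level >= 6 → 159211
emp_id=10: level >= 3 AND dept IN ('eng', 'sales', 'finance') → 115684
emp_id=11: level >= 4 OR office IN ('LON', 'SF', 'CHI') → 134708
emp_id=12: level >= 4 OR office IN ('LON', 'SF', 'CHI') → 133896
emp_id=13: level >= 5 → 146369
emp_id=14: level >= 5 → 118971
emp_id=15: level >= 6 → 91547
emp_id=16: ELSE → -144829
emp_id=17: ELSE → -58231
emp_id=18: level >= 6 → 111658
emp_id=19: ELSE → -100044
emp_id=20: level >= 4 OR office IN ('LON', 'SF', 'CHI') → 190432
emp_id=21: ELSE → -83068

139624, 159211, 115684, 134708, 133896, 146369, 118971, 91547, -144829, -58231, 111658, -100044, 190432, -83068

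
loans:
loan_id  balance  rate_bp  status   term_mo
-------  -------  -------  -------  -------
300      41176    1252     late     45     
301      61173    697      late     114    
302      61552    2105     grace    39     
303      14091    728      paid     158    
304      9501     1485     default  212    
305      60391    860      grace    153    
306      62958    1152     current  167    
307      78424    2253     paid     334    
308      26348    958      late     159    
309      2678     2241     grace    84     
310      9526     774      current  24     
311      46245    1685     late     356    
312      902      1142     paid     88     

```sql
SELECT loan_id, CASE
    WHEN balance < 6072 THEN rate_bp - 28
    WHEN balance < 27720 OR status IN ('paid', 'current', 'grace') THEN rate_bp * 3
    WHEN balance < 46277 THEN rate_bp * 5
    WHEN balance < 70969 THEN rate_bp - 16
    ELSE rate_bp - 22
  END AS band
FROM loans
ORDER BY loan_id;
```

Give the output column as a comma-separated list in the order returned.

6260, 681, 6315, 2184, 4455, 2580, 3456, 6759, 2874, 2213, 2322, 8425, 1114

loan_id=300: balance < 46277 → 6260
loan_id=301: balance < 70969 → 681
loan_id=302: balance < 27720 OR status IN ('paid', 'current', 'grace') → 6315
loan_id=303: balance < 27720 OR status IN ('paid', 'current', 'grace') → 2184
loan_id=304: balance < 27720 OR status IN ('paid', 'current', 'grace') → 4455
loan_id=305: balance < 27720 OR status IN ('paid', 'current', 'grace') → 2580
loan_id=306: balance < 27720 OR status IN ('paid', 'current', 'grace') → 3456
loan_id=307: balance < 27720 OR status IN ('paid', 'current', 'grace') → 6759
loan_id=308: balance < 27720 OR status IN ('paid', 'current', 'grace') → 2874
loan_id=309: balance < 6072 → 2213
loan_id=310: balance < 27720 OR status IN ('paid', 'current', 'grace') → 2322
loan_id=311: balance < 46277 → 8425
loan_id=312: balance < 6072 → 1114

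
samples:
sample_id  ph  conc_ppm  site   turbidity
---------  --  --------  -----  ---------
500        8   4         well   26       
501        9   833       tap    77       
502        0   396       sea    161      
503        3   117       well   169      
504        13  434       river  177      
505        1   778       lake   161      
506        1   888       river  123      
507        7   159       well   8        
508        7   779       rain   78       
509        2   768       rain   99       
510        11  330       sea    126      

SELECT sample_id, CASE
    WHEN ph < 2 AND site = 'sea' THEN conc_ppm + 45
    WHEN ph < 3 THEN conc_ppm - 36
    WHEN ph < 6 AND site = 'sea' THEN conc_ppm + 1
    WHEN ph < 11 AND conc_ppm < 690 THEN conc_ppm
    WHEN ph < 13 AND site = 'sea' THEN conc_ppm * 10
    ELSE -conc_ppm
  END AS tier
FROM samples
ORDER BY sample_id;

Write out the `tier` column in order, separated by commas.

4, -833, 441, 117, -434, 742, 852, 159, -779, 732, 3300

sample_id=500: ph < 11 AND conc_ppm < 690 → 4
sample_id=501: ELSE → -833
sample_id=502: ph < 2 AND site = 'sea' → 441
sample_id=503: ph < 11 AND conc_ppm < 690 → 117
sample_id=504: ELSE → -434
sample_id=505: ph < 3 → 742
sample_id=506: ph < 3 → 852
sample_id=507: ph < 11 AND conc_ppm < 690 → 159
sample_id=508: ELSE → -779
sample_id=509: ph < 3 → 732
sample_id=510: ph < 13 AND site = 'sea' → 3300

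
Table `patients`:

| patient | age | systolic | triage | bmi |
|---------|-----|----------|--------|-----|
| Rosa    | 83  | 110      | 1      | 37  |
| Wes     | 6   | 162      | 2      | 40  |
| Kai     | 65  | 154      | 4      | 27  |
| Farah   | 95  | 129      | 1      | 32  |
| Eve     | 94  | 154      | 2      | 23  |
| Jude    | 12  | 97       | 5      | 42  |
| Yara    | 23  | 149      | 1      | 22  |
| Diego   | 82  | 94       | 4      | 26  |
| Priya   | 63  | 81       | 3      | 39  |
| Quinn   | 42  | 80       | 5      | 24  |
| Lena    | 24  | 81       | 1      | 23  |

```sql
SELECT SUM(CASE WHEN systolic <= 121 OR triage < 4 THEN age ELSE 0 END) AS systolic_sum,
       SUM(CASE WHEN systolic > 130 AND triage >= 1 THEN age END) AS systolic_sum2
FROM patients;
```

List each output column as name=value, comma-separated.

systolic_sum=524, systolic_sum2=188

[systolic_sum: systolic <= 121 OR triage < 4]
patient=Rosa: ✓ → 83
patient=Wes: ✓ → 6
patient=Kai: ✗
patient=Farah: ✓ → 95
patient=Eve: ✓ → 94
patient=Jude: ✓ → 12
patient=Yara: ✓ → 23
patient=Diego: ✓ → 82
patient=Priya: ✓ → 63
patient=Quinn: ✓ → 42
patient=Lena: ✓ → 24
systolic_sum = 83 + 6 + 95 + 94 + 12 + 23 + 82 + 63 + 42 + 24 = 524
—
[systolic_sum2: systolic > 130 AND triage >= 1]
patient=Rosa: ✗
patient=Wes: ✓ → 6
patient=Kai: ✓ → 65
patient=Farah: ✗
patient=Eve: ✓ → 94
patient=Jude: ✗
patient=Yara: ✓ → 23
patient=Diego: ✗
patient=Priya: ✗
patient=Quinn: ✗
patient=Lena: ✗
systolic_sum2 = 6 + 65 + 94 + 23 = 188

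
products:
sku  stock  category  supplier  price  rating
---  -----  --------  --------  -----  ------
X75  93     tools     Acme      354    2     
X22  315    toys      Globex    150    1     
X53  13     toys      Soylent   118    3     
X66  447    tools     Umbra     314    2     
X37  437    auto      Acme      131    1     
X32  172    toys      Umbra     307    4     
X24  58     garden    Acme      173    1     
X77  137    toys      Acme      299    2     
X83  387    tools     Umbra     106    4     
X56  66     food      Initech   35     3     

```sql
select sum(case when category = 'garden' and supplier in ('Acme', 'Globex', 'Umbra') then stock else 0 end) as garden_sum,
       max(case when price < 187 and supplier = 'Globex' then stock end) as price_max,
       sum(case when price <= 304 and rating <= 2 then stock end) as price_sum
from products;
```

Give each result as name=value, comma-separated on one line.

garden_sum=58, price_max=315, price_sum=947

[garden_sum: category = 'garden' and supplier in ('Acme', 'Globex', 'Umbra')]
sku=X75: ✗
sku=X22: ✗
sku=X53: ✗
sku=X66: ✗
sku=X37: ✗
sku=X32: ✗
sku=X24: ✓ → 58
sku=X77: ✗
sku=X83: ✗
sku=X56: ✗
garden_sum = 58
—
[price_max: price < 187 and supplier = 'Globex']
sku=X75: ✗
sku=X22: ✓ → 315
sku=X53: ✗
sku=X66: ✗
sku=X37: ✗
sku=X32: ✗
sku=X24: ✗
sku=X77: ✗
sku=X83: ✗
sku=X56: ✗
price_max = MAX(315) = 315
—
[price_sum: price <= 304 and rating <= 2]
sku=X75: ✗
sku=X22: ✓ → 315
sku=X53: ✗
sku=X66: ✗
sku=X37: ✓ → 437
sku=X32: ✗
sku=X24: ✓ → 58
sku=X77: ✓ → 137
sku=X83: ✗
sku=X56: ✗
price_sum = 315 + 437 + 58 + 137 = 947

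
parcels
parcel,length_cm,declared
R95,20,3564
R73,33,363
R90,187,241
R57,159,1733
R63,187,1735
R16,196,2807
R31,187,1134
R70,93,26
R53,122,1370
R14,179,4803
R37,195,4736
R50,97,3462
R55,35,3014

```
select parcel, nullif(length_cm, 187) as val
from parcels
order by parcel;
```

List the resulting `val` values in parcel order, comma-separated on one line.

179, 196, NULL, 195, 97, 122, 35, 159, NULL, 93, 33, NULL, 20

parcel=R14: length_cm=179 vs 187: differ → 179
parcel=R16: length_cm=196 vs 187: differ → 196
parcel=R31: length_cm=187 vs 187: equal → NULL
parcel=R37: length_cm=195 vs 187: differ → 195
parcel=R50: length_cm=97 vs 187: differ → 97
parcel=R53: length_cm=122 vs 187: differ → 122
parcel=R55: length_cm=35 vs 187: differ → 35
parcel=R57: length_cm=159 vs 187: differ → 159
parcel=R63: length_cm=187 vs 187: equal → NULL
parcel=R70: length_cm=93 vs 187: differ → 93
parcel=R73: length_cm=33 vs 187: differ → 33
parcel=R90: length_cm=187 vs 187: equal → NULL
parcel=R95: length_cm=20 vs 187: differ → 20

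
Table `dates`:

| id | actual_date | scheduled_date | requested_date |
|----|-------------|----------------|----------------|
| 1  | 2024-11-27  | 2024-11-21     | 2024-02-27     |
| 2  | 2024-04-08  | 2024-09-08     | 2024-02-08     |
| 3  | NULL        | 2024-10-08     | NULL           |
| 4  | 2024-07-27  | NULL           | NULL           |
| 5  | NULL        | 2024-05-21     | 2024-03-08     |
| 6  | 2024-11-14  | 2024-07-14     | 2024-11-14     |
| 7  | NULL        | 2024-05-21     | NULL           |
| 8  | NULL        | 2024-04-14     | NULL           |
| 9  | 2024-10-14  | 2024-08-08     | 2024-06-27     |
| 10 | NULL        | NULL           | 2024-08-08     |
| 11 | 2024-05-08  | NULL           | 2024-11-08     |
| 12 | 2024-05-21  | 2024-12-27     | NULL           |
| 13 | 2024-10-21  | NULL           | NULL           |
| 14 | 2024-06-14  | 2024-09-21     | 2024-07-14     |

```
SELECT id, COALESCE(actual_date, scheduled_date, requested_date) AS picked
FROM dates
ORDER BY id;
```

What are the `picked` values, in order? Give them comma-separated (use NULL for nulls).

id=1: actual_date=2024-11-27 → 2024-11-27
id=2: actual_date=2024-04-08 → 2024-04-08
id=3: actual_date=NULL, scheduled_date=2024-10-08 → 2024-10-08
id=4: actual_date=2024-07-27 → 2024-07-27
id=5: actual_date=NULL, scheduled_date=2024-05-21 → 2024-05-21
id=6: actual_date=2024-11-14 → 2024-11-14
id=7: actual_date=NULL, scheduled_date=2024-05-21 → 2024-05-21
id=8: actual_date=NULL, scheduled_date=2024-04-14 → 2024-04-14
id=9: actual_date=2024-10-14 → 2024-10-14
id=10: actual_date=NULL, scheduled_date=NULL, requested_date=2024-08-08 → 2024-08-08
id=11: actual_date=2024-05-08 → 2024-05-08
id=12: actual_date=2024-05-21 → 2024-05-21
id=13: actual_date=2024-10-21 → 2024-10-21
id=14: actual_date=2024-06-14 → 2024-06-14

2024-11-27, 2024-04-08, 2024-10-08, 2024-07-27, 2024-05-21, 2024-11-14, 2024-05-21, 2024-04-14, 2024-10-14, 2024-08-08, 2024-05-08, 2024-05-21, 2024-10-21, 2024-06-14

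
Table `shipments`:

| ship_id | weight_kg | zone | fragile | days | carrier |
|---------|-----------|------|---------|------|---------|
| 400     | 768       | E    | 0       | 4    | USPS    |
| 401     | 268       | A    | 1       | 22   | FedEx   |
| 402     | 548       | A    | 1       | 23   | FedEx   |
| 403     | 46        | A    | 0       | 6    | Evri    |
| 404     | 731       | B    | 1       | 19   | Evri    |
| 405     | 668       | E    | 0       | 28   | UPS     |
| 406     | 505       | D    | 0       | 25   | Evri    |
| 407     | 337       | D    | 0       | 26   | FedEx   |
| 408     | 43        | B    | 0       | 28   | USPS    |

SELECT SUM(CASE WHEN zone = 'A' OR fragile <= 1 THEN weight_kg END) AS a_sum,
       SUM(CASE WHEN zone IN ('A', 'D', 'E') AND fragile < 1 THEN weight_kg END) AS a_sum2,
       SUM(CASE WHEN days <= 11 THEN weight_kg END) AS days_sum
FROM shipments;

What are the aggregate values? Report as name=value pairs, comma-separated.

a_sum=3914, a_sum2=2324, days_sum=814

[a_sum: zone = 'A' OR fragile <= 1]
ship_id=400: ✓ → 768
ship_id=401: ✓ → 268
ship_id=402: ✓ → 548
ship_id=403: ✓ → 46
ship_id=404: ✓ → 731
ship_id=405: ✓ → 668
ship_id=406: ✓ → 505
ship_id=407: ✓ → 337
ship_id=408: ✓ → 43
a_sum = 768 + 268 + 548 + 46 + 731 + 668 + 505 + 337 + 43 = 3914
—
[a_sum2: zone IN ('A', 'D', 'E') AND fragile < 1]
ship_id=400: ✓ → 768
ship_id=401: ✗
ship_id=402: ✗
ship_id=403: ✓ → 46
ship_id=404: ✗
ship_id=405: ✓ → 668
ship_id=406: ✓ → 505
ship_id=407: ✓ → 337
ship_id=408: ✗
a_sum2 = 768 + 46 + 668 + 505 + 337 = 2324
—
[days_sum: days <= 11]
ship_id=400: ✓ → 768
ship_id=401: ✗
ship_id=402: ✗
ship_id=403: ✓ → 46
ship_id=404: ✗
ship_id=405: ✗
ship_id=406: ✗
ship_id=407: ✗
ship_id=408: ✗
days_sum = 768 + 46 = 814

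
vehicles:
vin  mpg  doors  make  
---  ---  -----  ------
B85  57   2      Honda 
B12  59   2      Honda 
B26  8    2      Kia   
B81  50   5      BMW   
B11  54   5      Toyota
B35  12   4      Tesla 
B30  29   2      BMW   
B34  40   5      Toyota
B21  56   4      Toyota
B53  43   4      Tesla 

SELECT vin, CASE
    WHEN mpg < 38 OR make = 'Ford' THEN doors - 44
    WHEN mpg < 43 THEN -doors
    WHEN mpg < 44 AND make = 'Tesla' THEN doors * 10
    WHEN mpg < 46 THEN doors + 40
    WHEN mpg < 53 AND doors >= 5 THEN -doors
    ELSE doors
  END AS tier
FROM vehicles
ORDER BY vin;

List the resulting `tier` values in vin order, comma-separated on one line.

vin=B11: ELSE → 5
vin=B12: ELSE → 2
vin=B21: ELSE → 4
vin=B26: mpg < 38 OR make = 'Ford' → -42
vin=B30: mpg < 38 OR make = 'Ford' → -42
vin=B34: mpg < 43 → -5
vin=B35: mpg < 38 OR make = 'Ford' → -40
vin=B53: mpg < 44 AND make = 'Tesla' → 40
vin=B81: mpg < 53 AND doors >= 5 → -5
vin=B85: ELSE → 2

5, 2, 4, -42, -42, -5, -40, 40, -5, 2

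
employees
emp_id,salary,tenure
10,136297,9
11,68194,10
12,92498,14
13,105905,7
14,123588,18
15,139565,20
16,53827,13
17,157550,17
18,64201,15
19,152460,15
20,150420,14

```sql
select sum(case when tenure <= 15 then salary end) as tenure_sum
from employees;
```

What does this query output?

emp_id=10: ✓ → 136297
emp_id=11: ✓ → 68194
emp_id=12: ✓ → 92498
emp_id=13: ✓ → 105905
emp_id=14: ✗
emp_id=15: ✗
emp_id=16: ✓ → 53827
emp_id=17: ✗
emp_id=18: ✓ → 64201
emp_id=19: ✓ → 152460
emp_id=20: ✓ → 150420
tenure_sum = 136297 + 68194 + 92498 + 105905 + 53827 + 64201 + 152460 + 150420 = 823802

823802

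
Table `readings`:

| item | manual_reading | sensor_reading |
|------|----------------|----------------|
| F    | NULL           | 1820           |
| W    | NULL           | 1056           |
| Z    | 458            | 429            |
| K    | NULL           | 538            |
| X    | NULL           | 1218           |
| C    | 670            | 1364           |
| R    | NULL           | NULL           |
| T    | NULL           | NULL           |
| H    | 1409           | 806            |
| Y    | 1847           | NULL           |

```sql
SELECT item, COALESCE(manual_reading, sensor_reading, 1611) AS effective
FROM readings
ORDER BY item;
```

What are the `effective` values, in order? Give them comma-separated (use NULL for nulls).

item=C: manual_reading=670 → 670
item=F: manual_reading=NULL, sensor_reading=1820 → 1820
item=H: manual_reading=1409 → 1409
item=K: manual_reading=NULL, sensor_reading=538 → 538
item=R: manual_reading=NULL, sensor_reading=NULL, → literal 1611 → 1611
item=T: manual_reading=NULL, sensor_reading=NULL, → literal 1611 → 1611
item=W: manual_reading=NULL, sensor_reading=1056 → 1056
item=X: manual_reading=NULL, sensor_reading=1218 → 1218
item=Y: manual_reading=1847 → 1847
item=Z: manual_reading=458 → 458

670, 1820, 1409, 538, 1611, 1611, 1056, 1218, 1847, 458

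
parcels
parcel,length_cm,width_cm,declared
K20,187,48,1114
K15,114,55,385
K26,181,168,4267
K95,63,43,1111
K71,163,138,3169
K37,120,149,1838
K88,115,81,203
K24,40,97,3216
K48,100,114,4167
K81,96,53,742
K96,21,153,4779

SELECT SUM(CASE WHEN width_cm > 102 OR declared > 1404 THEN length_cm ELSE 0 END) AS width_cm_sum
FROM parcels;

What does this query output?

parcel=K20: ✗
parcel=K15: ✗
parcel=K26: ✓ → 181
parcel=K95: ✗
parcel=K71: ✓ → 163
parcel=K37: ✓ → 120
parcel=K88: ✗
parcel=K24: ✓ → 40
parcel=K48: ✓ → 100
parcel=K81: ✗
parcel=K96: ✓ → 21
width_cm_sum = 181 + 163 + 120 + 40 + 100 + 21 = 625

625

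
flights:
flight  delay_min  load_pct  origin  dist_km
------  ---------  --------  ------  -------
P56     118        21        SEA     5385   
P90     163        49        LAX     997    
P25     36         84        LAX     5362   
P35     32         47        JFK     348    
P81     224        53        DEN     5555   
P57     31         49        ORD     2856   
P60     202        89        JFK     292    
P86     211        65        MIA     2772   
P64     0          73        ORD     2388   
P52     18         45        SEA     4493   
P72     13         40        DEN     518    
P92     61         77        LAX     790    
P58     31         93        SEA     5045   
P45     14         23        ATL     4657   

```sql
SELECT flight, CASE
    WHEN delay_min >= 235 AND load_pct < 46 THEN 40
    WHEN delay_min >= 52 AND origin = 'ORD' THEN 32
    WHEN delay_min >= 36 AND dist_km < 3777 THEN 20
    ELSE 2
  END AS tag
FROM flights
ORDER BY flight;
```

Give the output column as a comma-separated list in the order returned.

2, 2, 2, 2, 2, 2, 2, 20, 2, 2, 2, 20, 20, 20

flight=P25: ELSE → 2
flight=P35: ELSE → 2
flight=P45: ELSE → 2
flight=P52: ELSE → 2
flight=P56: ELSE → 2
flight=P57: ELSE → 2
flight=P58: ELSE → 2
flight=P60: delay_min >= 36 AND dist_km < 3777 → 20
flight=P64: ELSE → 2
flight=P72: ELSE → 2
flight=P81: ELSE → 2
flight=P86: delay_min >= 36 AND dist_km < 3777 → 20
flight=P90: delay_min >= 36 AND dist_km < 3777 → 20
flight=P92: delay_min >= 36 AND dist_km < 3777 → 20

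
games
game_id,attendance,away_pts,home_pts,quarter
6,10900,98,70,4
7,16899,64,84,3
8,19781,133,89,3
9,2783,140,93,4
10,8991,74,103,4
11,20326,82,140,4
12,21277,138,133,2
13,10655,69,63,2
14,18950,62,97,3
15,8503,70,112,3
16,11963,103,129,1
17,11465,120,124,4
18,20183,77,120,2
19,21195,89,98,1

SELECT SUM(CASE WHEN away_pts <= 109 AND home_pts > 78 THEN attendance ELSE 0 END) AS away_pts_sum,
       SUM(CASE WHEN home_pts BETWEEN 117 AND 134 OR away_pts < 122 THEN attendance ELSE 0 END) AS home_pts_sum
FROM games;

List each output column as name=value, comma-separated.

away_pts_sum=127010, home_pts_sum=181307

[away_pts_sum: away_pts <= 109 AND home_pts > 78]
game_id=6: ✗
game_id=7: ✓ → 16899
game_id=8: ✗
game_id=9: ✗
game_id=10: ✓ → 8991
game_id=11: ✓ → 20326
game_id=12: ✗
game_id=13: ✗
game_id=14: ✓ → 18950
game_id=15: ✓ → 8503
game_id=16: ✓ → 11963
game_id=17: ✗
game_id=18: ✓ → 20183
game_id=19: ✓ → 21195
away_pts_sum = 16899 + 8991 + 20326 + 18950 + 8503 + 11963 + 20183 + 21195 = 127010
—
[home_pts_sum: home_pts BETWEEN 117 AND 134 OR away_pts < 122]
game_id=6: ✓ → 10900
game_id=7: ✓ → 16899
game_id=8: ✗
game_id=9: ✗
game_id=10: ✓ → 8991
game_id=11: ✓ → 20326
game_id=12: ✓ → 21277
game_id=13: ✓ → 10655
game_id=14: ✓ → 18950
game_id=15: ✓ → 8503
game_id=16: ✓ → 11963
game_id=17: ✓ → 11465
game_id=18: ✓ → 20183
game_id=19: ✓ → 21195
home_pts_sum = 10900 + 16899 + 8991 + 20326 + 21277 + 10655 + 18950 + 8503 + 11963 + 11465 + 20183 + 21195 = 181307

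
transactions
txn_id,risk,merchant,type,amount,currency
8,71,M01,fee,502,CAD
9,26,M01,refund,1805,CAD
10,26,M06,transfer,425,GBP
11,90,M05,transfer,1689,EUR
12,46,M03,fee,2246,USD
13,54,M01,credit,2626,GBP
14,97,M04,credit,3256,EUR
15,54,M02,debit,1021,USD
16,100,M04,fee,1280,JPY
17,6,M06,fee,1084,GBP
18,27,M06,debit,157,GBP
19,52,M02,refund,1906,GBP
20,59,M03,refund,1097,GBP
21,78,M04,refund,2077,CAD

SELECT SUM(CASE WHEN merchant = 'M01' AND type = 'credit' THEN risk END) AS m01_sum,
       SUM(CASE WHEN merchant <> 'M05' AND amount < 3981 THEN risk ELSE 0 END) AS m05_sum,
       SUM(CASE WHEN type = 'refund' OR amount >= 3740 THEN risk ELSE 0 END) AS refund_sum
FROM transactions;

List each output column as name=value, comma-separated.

m01_sum=54, m05_sum=696, refund_sum=215

[m01_sum: merchant = 'M01' AND type = 'credit']
txn_id=8: ✗
txn_id=9: ✗
txn_id=10: ✗
txn_id=11: ✗
txn_id=12: ✗
txn_id=13: ✓ → 54
txn_id=14: ✗
txn_id=15: ✗
txn_id=16: ✗
txn_id=17: ✗
txn_id=18: ✗
txn_id=19: ✗
txn_id=20: ✗
txn_id=21: ✗
m01_sum = 54
—
[m05_sum: merchant <> 'M05' AND amount < 3981]
txn_id=8: ✓ → 71
txn_id=9: ✓ → 26
txn_id=10: ✓ → 26
txn_id=11: ✗
txn_id=12: ✓ → 46
txn_id=13: ✓ → 54
txn_id=14: ✓ → 97
txn_id=15: ✓ → 54
txn_id=16: ✓ → 100
txn_id=17: ✓ → 6
txn_id=18: ✓ → 27
txn_id=19: ✓ → 52
txn_id=20: ✓ → 59
txn_id=21: ✓ → 78
m05_sum = 71 + 26 + 26 + 46 + 54 + 97 + 54 + 100 + 6 + 27 + 52 + 59 + 78 = 696
—
[refund_sum: type = 'refund' OR amount >= 3740]
txn_id=8: ✗
txn_id=9: ✓ → 26
txn_id=10: ✗
txn_id=11: ✗
txn_id=12: ✗
txn_id=13: ✗
txn_id=14: ✗
txn_id=15: ✗
txn_id=16: ✗
txn_id=17: ✗
txn_id=18: ✗
txn_id=19: ✓ → 52
txn_id=20: ✓ → 59
txn_id=21: ✓ → 78
refund_sum = 26 + 52 + 59 + 78 = 215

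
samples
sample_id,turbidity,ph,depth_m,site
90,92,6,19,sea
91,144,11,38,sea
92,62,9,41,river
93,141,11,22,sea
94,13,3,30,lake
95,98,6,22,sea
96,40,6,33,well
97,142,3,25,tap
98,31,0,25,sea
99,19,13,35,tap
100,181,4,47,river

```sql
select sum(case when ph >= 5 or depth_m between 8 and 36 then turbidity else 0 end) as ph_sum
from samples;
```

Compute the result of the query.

782

sample_id=90: ✓ → 92
sample_id=91: ✓ → 144
sample_id=92: ✓ → 62
sample_id=93: ✓ → 141
sample_id=94: ✓ → 13
sample_id=95: ✓ → 98
sample_id=96: ✓ → 40
sample_id=97: ✓ → 142
sample_id=98: ✓ → 31
sample_id=99: ✓ → 19
sample_id=100: ✗
ph_sum = 92 + 144 + 62 + 141 + 13 + 98 + 40 + 142 + 31 + 19 = 782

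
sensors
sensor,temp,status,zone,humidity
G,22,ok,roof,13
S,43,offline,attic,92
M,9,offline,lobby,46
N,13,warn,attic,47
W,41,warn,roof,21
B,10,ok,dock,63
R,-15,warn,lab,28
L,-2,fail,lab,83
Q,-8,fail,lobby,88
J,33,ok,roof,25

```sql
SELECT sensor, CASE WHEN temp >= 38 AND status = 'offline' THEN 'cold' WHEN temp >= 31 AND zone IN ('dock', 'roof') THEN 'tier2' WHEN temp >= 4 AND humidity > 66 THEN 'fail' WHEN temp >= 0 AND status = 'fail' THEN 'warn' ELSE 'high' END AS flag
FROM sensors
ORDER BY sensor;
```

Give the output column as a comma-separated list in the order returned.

sensor=B: ELSE → high
sensor=G: ELSE → high
sensor=J: temp >= 31 AND zone IN ('dock', 'roof') → tier2
sensor=L: ELSE → high
sensor=M: ELSE → high
sensor=N: ELSE → high
sensor=Q: ELSE → high
sensor=R: ELSE → high
sensor=S: temp >= 38 AND status = 'offline' → cold
sensor=W: temp >= 31 AND zone IN ('dock', 'roof') → tier2

high, high, tier2, high, high, high, high, high, cold, tier2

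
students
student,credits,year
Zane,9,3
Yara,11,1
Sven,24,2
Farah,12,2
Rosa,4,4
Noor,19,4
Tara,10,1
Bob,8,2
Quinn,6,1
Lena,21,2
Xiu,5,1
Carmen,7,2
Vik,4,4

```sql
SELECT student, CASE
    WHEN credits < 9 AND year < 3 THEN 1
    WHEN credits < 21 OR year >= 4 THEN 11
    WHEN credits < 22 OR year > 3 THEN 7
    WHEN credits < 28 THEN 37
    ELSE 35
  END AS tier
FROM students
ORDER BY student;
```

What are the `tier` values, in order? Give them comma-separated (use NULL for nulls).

student=Bob: credits < 9 AND year < 3 → 1
student=Carmen: credits < 9 AND year < 3 → 1
student=Farah: credits < 21 OR year >= 4 → 11
student=Lena: credits < 22 OR year > 3 → 7
student=Noor: credits < 21 OR year >= 4 → 11
student=Quinn: credits < 9 AND year < 3 → 1
student=Rosa: credits < 21 OR year >= 4 → 11
student=Sven: credits < 28 → 37
student=Tara: credits < 21 OR year >= 4 → 11
student=Vik: credits < 21 OR year >= 4 → 11
student=Xiu: credits < 9 AND year < 3 → 1
student=Yara: credits < 21 OR year >= 4 → 11
student=Zane: credits < 21 OR year >= 4 → 11

1, 1, 11, 7, 11, 1, 11, 37, 11, 11, 1, 11, 11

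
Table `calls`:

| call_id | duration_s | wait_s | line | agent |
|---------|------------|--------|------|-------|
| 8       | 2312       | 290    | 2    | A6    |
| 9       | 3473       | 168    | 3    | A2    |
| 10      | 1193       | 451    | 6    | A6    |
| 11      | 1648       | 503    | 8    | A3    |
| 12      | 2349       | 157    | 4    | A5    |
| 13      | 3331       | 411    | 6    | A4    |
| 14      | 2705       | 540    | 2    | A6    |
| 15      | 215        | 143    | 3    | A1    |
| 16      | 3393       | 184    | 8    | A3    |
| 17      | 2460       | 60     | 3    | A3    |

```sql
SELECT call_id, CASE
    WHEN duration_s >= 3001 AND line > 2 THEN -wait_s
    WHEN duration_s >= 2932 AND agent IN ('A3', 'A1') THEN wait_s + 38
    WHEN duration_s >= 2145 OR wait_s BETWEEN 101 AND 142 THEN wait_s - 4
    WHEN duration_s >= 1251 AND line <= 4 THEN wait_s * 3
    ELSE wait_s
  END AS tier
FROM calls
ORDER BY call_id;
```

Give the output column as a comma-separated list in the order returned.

286, -168, 451, 503, 153, -411, 536, 143, -184, 56

call_id=8: duration_s >= 2145 OR wait_s BETWEEN 101 AND 142 → 286
call_id=9: duration_s >= 3001 AND line > 2 → -168
call_id=10: ELSE → 451
call_id=11: ELSE → 503
call_id=12: duration_s >= 2145 OR wait_s BETWEEN 101 AND 142 → 153
call_id=13: duration_s >= 3001 AND line > 2 → -411
call_id=14: duration_s >= 2145 OR wait_s BETWEEN 101 AND 142 → 536
call_id=15: ELSE → 143
call_id=16: duration_s >= 3001 AND line > 2 → -184
call_id=17: duration_s >= 2145 OR wait_s BETWEEN 101 AND 142 → 56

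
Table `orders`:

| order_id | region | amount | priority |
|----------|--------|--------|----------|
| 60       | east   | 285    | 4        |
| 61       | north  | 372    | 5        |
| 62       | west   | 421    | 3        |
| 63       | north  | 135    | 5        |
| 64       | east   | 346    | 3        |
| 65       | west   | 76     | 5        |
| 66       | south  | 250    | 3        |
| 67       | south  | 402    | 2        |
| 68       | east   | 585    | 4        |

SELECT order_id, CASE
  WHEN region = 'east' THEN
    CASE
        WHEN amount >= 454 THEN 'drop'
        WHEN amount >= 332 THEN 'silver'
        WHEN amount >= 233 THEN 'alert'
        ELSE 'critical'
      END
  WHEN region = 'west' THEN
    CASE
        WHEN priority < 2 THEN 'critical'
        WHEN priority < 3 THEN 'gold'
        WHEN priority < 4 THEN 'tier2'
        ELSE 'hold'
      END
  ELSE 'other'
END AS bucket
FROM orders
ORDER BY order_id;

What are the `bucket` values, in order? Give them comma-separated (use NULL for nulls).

order_id=60: region='east' → inner[amount >= 233] → alert
order_id=61: region='north' → outer ELSE → other
order_id=62: region='west' → inner[priority < 4] → tier2
order_id=63: region='north' → outer ELSE → other
order_id=64: region='east' → inner[amount >= 332] → silver
order_id=65: region='west' → inner[ELSE] → hold
order_id=66: region='south' → outer ELSE → other
order_id=67: region='south' → outer ELSE → other
order_id=68: region='east' → inner[amount >= 454] → drop

alert, other, tier2, other, silver, hold, other, other, drop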